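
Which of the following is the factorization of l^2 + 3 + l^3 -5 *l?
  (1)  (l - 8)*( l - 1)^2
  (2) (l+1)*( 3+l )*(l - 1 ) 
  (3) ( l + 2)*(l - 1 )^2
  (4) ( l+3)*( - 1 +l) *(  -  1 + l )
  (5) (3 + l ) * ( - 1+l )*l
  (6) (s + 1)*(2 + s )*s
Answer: 4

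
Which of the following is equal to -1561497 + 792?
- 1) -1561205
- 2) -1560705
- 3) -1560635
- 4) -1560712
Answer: 2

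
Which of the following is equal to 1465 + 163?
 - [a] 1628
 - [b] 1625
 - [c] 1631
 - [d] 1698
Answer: a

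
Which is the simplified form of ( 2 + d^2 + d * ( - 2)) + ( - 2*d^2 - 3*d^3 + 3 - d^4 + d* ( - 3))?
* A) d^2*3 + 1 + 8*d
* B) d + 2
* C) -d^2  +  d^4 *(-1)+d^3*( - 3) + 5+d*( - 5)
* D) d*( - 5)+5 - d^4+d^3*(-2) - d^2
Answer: C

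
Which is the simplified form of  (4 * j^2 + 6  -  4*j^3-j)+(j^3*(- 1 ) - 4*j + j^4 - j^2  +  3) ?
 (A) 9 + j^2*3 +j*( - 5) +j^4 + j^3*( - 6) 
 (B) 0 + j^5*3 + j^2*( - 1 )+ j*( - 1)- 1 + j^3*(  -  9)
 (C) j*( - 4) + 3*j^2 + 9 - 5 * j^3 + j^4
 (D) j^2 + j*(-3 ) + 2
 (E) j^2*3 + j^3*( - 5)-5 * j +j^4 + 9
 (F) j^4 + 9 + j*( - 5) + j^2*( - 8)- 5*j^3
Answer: E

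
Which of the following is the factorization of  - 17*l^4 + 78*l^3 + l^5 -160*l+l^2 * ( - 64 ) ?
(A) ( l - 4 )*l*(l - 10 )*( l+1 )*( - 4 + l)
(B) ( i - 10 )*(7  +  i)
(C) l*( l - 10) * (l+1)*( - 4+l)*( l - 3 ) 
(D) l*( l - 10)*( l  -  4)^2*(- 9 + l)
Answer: A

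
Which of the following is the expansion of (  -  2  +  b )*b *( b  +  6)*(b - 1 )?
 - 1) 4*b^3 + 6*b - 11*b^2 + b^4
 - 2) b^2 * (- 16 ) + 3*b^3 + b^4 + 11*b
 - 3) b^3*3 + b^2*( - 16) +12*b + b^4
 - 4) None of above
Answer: 3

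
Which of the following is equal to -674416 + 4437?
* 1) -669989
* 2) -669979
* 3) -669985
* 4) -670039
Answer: 2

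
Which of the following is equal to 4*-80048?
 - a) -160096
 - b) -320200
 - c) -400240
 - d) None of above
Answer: d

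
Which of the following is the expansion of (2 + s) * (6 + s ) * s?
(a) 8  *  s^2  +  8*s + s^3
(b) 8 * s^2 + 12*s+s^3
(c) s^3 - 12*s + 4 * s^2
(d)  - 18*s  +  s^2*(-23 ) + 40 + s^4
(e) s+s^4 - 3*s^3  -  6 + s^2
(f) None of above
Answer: b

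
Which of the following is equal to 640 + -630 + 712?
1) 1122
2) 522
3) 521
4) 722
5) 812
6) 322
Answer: 4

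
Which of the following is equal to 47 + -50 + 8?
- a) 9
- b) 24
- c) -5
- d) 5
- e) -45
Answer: d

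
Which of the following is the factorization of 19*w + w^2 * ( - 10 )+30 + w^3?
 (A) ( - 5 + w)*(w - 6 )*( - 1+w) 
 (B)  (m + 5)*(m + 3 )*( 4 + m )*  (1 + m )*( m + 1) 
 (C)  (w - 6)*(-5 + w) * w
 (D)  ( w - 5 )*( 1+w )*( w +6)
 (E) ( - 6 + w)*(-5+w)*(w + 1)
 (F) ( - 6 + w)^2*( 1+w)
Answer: E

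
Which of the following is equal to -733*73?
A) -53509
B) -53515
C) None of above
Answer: A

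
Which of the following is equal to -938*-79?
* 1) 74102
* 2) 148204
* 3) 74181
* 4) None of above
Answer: 1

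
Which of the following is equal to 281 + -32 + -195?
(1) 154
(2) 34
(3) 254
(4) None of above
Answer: 4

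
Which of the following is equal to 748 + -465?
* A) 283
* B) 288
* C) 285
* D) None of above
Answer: A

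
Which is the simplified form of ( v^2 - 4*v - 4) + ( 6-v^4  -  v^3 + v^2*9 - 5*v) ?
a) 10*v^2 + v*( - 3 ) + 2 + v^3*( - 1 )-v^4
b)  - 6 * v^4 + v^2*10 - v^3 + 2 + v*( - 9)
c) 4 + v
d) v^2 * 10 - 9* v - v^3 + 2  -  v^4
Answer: d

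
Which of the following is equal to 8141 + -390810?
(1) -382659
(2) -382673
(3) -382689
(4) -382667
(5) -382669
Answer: 5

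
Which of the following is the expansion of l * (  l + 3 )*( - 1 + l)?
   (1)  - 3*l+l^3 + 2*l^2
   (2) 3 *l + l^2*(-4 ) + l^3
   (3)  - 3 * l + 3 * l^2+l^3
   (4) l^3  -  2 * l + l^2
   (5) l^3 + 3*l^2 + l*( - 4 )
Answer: 1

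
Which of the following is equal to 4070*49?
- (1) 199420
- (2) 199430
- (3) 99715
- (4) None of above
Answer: 2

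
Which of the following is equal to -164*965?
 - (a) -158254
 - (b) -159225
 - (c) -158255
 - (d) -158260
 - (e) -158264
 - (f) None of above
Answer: d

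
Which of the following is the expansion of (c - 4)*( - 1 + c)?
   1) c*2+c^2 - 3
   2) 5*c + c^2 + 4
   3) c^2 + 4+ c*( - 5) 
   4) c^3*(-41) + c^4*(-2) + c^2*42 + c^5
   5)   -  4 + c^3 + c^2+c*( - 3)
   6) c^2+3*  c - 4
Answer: 3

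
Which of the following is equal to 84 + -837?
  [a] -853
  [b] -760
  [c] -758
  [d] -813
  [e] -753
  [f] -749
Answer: e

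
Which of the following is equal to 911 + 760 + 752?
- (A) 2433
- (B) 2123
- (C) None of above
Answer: C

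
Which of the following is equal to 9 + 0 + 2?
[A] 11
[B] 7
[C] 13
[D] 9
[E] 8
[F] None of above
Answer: A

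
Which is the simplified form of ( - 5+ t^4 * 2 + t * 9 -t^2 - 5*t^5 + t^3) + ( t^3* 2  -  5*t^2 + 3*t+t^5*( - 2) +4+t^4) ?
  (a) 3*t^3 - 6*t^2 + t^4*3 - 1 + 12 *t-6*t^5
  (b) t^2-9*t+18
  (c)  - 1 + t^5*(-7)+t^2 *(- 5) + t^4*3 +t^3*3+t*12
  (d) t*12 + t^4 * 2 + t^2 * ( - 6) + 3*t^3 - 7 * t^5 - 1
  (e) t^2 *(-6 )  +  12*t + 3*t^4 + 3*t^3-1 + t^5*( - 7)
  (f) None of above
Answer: e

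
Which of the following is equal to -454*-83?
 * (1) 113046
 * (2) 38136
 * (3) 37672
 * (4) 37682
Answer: 4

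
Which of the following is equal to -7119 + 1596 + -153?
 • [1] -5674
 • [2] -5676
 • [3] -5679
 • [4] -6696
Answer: 2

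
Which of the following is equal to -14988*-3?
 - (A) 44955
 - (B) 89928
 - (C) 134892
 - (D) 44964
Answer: D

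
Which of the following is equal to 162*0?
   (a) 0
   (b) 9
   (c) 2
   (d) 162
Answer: a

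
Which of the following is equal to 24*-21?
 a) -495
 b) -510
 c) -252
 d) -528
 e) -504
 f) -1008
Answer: e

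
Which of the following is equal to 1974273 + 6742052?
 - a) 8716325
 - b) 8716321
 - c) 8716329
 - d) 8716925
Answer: a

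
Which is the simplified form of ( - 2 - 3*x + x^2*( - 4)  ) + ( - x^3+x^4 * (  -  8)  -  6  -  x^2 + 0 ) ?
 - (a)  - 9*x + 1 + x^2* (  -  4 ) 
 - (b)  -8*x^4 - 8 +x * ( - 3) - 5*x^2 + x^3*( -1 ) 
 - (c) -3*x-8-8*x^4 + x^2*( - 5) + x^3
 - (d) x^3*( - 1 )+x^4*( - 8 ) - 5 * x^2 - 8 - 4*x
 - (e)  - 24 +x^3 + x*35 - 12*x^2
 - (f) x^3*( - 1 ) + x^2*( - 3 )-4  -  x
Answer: b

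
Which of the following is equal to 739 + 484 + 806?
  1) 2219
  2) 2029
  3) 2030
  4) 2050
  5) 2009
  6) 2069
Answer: 2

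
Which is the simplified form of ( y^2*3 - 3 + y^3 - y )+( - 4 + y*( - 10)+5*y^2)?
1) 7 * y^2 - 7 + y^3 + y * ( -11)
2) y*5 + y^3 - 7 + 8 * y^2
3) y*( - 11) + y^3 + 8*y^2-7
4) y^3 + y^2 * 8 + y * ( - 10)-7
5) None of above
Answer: 3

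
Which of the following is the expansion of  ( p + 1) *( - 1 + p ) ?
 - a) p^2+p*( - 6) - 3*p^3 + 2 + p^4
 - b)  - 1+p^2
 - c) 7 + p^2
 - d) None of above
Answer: b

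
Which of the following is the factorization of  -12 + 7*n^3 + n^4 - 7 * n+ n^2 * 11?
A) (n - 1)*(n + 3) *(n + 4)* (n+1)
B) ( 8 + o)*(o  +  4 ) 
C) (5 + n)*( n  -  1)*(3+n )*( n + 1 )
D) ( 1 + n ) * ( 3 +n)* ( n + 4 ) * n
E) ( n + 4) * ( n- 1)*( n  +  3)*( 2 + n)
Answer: A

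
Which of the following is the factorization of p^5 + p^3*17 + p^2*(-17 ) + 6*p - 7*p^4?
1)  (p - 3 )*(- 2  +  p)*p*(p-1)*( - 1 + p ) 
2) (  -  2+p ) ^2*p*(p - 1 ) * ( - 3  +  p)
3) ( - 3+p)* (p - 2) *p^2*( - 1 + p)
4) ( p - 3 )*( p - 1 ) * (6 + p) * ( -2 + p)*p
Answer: 1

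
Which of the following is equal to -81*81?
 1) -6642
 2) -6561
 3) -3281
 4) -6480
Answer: 2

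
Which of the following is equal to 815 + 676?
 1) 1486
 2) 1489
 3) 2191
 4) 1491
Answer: 4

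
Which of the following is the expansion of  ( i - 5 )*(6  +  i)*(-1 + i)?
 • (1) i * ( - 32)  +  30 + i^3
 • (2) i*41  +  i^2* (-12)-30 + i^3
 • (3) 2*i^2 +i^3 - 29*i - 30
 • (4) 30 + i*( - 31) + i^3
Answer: 4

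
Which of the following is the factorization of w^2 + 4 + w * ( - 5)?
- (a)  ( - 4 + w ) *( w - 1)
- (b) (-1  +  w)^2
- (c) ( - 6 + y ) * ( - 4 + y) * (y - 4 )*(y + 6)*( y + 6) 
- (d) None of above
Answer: a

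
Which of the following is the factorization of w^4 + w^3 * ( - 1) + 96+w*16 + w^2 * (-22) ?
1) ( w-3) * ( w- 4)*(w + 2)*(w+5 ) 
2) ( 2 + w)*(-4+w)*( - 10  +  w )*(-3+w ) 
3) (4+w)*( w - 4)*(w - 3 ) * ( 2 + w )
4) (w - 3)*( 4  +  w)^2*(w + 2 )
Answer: 3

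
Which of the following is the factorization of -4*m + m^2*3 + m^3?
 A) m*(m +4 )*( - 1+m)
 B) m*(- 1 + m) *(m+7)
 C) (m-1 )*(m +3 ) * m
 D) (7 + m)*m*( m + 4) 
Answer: A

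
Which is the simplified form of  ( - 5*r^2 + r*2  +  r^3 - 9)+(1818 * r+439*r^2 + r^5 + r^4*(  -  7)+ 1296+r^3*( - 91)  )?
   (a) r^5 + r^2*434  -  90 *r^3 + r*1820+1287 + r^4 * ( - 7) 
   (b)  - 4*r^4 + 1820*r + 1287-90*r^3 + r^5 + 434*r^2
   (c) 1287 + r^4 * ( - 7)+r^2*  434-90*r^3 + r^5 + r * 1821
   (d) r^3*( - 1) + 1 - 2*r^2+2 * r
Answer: a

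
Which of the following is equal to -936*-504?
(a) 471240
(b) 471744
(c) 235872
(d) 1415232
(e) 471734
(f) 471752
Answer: b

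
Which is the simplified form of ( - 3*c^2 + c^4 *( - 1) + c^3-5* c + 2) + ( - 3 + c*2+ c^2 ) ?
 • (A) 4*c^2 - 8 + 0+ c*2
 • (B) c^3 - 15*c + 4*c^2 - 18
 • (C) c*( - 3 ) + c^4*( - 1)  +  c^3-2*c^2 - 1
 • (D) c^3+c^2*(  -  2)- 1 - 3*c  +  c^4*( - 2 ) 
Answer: C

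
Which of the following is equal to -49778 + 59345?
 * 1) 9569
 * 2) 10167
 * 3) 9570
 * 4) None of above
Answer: 4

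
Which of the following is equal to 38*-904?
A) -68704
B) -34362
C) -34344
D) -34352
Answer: D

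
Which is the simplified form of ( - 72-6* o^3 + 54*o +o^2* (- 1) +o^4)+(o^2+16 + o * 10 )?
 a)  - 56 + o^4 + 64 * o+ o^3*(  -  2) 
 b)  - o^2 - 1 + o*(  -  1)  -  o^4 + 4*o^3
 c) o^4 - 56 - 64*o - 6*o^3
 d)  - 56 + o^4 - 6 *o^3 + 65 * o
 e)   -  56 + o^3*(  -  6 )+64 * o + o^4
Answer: e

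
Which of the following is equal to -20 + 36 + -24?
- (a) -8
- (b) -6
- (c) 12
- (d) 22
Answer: a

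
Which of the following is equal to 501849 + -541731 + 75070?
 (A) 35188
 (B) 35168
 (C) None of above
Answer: A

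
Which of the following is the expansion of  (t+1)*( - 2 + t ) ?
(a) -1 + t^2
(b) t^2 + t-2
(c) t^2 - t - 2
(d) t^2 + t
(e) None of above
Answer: c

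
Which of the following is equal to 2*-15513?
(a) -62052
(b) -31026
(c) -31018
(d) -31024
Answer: b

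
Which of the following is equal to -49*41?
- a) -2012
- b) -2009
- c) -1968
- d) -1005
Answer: b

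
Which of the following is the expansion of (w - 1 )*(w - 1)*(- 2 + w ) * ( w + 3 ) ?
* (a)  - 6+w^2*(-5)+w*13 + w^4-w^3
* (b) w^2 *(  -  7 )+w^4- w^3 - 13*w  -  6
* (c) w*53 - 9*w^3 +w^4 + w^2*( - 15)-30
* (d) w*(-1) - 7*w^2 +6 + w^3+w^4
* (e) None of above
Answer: e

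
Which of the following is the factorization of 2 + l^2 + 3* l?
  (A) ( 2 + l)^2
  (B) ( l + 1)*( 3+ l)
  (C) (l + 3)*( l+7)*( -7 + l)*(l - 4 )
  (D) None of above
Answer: D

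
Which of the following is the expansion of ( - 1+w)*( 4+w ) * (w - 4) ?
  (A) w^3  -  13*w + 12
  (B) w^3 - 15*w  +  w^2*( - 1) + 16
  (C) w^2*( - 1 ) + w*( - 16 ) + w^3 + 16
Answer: C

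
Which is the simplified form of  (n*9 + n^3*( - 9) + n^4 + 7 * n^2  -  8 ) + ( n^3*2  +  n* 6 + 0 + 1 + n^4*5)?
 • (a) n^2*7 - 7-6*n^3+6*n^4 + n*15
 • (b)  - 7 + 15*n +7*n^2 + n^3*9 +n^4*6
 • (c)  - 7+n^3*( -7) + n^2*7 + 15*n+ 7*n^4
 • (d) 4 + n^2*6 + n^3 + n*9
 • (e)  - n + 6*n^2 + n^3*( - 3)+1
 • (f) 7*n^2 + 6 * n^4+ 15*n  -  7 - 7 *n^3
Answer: f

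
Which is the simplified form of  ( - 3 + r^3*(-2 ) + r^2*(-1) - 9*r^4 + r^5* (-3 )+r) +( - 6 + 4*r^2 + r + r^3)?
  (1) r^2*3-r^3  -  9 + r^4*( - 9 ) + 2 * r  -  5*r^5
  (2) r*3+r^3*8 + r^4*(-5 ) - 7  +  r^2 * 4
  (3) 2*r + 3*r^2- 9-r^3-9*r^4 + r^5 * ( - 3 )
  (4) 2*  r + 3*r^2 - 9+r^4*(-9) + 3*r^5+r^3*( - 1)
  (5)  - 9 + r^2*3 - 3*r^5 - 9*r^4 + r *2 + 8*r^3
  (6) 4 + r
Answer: 3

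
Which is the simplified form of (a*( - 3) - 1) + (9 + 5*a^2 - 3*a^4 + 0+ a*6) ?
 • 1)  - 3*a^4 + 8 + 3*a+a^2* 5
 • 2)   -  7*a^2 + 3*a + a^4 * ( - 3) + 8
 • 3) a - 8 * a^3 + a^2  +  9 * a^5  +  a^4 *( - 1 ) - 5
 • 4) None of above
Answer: 1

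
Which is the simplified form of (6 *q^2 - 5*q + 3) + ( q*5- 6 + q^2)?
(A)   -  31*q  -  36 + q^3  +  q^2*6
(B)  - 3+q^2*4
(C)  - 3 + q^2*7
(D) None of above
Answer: C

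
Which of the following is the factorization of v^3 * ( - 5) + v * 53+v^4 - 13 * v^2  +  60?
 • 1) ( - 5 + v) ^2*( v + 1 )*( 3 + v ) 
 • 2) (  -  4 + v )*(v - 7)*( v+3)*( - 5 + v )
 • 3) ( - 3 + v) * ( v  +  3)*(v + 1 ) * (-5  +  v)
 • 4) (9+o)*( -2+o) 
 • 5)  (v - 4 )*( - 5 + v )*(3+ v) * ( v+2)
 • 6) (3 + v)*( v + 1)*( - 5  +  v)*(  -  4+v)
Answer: 6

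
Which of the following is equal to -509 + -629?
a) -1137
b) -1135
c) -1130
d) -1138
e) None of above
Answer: d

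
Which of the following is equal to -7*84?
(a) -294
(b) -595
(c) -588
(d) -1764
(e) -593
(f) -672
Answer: c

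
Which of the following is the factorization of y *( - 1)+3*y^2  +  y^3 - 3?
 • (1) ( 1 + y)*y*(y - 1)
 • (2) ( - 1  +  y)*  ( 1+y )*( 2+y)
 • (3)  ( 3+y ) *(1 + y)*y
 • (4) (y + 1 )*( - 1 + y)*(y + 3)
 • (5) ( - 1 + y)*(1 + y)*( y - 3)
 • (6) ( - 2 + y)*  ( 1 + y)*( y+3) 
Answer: 4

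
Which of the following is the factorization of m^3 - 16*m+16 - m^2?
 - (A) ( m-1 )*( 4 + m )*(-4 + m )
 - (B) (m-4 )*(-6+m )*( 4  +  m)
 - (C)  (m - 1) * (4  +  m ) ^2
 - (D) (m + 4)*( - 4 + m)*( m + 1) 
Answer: A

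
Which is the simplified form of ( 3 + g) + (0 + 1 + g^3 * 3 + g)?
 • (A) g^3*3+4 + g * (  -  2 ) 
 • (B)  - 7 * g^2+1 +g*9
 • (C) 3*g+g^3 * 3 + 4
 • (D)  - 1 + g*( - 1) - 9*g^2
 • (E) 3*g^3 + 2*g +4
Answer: E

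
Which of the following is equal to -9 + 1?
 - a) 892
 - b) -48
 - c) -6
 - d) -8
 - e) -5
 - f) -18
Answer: d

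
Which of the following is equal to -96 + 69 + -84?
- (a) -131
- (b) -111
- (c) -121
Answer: b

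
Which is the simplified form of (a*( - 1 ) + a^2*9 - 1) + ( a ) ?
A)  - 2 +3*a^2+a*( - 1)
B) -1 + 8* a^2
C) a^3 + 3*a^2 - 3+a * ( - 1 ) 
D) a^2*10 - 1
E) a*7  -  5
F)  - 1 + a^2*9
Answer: F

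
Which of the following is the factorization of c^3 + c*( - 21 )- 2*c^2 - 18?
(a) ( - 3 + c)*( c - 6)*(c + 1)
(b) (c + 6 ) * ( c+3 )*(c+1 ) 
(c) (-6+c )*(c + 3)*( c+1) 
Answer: c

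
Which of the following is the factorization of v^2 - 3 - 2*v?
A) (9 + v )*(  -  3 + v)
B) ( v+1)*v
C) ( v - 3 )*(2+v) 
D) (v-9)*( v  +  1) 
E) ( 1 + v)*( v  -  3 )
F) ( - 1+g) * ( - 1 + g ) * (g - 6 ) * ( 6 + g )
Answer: E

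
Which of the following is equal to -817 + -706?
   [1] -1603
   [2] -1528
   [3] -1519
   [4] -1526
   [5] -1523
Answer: 5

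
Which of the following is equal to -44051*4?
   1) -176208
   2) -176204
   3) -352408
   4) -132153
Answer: 2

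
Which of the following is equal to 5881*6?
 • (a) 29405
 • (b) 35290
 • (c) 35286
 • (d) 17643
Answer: c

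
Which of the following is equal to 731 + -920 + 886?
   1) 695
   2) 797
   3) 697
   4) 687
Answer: 3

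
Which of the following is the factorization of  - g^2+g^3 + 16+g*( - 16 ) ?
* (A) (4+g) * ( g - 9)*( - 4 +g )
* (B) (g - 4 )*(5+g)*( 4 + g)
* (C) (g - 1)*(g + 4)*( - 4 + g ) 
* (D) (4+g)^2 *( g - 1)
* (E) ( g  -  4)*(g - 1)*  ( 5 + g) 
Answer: C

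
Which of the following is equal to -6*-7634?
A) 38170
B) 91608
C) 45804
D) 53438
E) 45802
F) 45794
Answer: C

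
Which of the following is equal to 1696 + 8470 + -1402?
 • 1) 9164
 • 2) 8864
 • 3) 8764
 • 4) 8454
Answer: 3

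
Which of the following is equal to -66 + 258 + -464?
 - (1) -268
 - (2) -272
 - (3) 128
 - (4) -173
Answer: 2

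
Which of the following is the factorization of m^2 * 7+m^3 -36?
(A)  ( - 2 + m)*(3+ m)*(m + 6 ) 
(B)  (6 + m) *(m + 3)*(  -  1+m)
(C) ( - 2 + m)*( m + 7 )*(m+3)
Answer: A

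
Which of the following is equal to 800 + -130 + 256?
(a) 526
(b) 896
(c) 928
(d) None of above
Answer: d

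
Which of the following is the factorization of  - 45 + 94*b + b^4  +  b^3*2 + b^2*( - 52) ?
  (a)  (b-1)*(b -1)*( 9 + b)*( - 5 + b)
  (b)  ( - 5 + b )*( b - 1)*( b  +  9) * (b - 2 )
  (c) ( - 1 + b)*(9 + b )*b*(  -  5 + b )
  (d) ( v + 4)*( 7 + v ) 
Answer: a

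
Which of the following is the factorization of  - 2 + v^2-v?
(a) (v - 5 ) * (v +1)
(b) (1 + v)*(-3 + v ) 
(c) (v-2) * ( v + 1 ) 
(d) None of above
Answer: c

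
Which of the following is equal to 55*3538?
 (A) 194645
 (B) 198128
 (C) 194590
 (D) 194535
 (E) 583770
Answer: C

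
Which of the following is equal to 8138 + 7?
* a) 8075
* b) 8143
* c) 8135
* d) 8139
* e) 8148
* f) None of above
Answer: f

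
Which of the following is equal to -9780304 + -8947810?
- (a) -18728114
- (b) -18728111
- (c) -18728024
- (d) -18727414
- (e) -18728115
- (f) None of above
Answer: a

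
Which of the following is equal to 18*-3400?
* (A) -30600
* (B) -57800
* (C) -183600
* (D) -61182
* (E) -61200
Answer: E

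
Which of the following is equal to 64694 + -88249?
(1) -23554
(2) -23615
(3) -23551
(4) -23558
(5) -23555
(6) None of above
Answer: 5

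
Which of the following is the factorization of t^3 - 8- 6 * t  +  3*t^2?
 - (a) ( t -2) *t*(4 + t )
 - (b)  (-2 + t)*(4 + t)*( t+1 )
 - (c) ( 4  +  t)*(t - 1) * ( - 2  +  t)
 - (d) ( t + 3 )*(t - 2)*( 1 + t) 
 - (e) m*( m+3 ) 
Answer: b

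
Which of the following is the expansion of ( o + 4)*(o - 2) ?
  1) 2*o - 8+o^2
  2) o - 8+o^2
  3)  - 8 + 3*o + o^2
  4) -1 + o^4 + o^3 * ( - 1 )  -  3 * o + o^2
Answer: 1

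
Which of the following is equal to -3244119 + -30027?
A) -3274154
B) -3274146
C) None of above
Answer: B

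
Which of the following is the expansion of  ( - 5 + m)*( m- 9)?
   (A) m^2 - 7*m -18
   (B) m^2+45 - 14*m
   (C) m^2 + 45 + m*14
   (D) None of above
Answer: B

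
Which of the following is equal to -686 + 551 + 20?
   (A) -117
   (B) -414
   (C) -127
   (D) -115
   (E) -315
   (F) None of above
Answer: D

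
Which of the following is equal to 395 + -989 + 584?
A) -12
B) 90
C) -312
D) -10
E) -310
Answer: D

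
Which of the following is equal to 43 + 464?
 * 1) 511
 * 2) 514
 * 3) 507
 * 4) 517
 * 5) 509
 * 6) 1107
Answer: 3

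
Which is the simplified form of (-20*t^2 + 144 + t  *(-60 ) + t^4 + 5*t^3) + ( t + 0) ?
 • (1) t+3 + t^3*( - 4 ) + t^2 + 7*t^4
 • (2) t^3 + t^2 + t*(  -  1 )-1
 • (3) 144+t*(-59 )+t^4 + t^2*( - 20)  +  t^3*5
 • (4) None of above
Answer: 3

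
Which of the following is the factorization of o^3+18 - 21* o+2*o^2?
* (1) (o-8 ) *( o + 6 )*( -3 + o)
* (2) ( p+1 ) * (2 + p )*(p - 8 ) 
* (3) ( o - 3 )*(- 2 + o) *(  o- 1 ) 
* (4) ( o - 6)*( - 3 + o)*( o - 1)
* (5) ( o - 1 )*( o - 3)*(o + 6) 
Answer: 5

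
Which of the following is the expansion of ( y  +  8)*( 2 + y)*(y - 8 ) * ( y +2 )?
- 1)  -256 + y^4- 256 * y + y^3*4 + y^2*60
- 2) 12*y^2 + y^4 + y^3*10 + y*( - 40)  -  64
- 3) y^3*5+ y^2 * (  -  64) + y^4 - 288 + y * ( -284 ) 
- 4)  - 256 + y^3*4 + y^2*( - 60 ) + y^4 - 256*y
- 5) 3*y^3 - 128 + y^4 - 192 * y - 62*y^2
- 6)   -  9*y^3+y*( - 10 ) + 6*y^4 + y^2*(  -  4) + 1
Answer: 4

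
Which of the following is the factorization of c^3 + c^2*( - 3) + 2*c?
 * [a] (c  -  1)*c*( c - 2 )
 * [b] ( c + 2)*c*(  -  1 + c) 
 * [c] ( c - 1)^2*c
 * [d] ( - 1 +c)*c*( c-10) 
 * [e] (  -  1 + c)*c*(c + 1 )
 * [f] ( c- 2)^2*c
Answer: a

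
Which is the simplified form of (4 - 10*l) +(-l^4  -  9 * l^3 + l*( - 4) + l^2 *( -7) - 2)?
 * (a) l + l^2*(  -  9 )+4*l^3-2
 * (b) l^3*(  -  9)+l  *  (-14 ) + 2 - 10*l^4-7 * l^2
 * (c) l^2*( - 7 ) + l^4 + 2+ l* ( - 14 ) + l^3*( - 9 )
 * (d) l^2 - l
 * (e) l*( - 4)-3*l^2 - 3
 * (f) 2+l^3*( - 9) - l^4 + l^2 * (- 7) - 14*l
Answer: f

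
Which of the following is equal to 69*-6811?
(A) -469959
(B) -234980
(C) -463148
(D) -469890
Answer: A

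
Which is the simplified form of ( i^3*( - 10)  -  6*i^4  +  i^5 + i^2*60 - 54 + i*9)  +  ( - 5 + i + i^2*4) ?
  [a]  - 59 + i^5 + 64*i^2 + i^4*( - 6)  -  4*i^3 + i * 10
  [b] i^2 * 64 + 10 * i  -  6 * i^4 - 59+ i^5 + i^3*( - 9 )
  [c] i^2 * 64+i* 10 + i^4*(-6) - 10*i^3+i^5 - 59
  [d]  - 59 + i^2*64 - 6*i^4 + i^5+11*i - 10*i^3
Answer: c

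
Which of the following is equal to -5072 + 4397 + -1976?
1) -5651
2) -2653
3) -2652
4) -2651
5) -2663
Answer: 4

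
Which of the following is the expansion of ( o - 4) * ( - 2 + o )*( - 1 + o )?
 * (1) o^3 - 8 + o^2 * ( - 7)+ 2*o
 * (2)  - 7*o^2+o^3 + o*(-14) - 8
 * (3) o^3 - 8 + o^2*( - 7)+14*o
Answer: 3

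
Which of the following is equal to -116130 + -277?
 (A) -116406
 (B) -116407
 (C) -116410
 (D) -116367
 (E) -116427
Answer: B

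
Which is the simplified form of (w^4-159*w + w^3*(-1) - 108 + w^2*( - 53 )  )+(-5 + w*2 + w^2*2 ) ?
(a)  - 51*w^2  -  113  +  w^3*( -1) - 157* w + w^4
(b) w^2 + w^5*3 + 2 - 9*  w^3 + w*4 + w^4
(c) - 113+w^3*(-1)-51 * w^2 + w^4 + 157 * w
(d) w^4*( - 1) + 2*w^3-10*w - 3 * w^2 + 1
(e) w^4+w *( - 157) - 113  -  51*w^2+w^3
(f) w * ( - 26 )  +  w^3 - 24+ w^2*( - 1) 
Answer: a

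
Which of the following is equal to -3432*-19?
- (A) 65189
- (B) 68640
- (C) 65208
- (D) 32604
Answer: C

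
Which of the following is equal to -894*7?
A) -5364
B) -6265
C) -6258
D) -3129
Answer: C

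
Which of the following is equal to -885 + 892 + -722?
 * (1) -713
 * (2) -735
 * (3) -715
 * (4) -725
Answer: 3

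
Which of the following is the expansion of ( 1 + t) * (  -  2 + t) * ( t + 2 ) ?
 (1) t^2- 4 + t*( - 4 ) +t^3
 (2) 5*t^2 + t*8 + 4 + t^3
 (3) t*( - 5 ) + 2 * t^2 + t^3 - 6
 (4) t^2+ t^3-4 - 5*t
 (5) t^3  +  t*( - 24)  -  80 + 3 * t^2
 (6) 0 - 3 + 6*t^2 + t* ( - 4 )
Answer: 1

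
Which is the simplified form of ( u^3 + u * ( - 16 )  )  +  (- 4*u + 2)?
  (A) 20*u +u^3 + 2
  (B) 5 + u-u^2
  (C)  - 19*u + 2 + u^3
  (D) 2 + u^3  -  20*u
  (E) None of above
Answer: D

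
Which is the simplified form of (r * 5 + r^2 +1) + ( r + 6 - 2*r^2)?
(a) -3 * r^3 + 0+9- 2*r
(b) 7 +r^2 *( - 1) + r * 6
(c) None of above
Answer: b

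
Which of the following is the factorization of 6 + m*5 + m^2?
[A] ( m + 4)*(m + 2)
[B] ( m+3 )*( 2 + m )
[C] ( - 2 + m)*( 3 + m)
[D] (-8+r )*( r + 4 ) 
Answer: B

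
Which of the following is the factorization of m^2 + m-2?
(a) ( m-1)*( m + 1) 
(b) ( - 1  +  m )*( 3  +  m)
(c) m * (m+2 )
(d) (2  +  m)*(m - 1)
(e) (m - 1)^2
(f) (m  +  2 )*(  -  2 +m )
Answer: d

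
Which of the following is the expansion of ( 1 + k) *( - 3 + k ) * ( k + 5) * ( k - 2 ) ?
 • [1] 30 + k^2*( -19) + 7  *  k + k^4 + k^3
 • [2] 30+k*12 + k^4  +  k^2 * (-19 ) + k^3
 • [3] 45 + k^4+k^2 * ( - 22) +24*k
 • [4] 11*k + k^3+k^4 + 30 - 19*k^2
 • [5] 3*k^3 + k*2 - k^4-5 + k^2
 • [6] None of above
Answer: 4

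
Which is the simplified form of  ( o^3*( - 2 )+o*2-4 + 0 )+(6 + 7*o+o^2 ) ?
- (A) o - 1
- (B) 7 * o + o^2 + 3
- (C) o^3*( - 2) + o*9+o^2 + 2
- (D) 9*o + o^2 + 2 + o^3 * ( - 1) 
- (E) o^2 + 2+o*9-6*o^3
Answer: C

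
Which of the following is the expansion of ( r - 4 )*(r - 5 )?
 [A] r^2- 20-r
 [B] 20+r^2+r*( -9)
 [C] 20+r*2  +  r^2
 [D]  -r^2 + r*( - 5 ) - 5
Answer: B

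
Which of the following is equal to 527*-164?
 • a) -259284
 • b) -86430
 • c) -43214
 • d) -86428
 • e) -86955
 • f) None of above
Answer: d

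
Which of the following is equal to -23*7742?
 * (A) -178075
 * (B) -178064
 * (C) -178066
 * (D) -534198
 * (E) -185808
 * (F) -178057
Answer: C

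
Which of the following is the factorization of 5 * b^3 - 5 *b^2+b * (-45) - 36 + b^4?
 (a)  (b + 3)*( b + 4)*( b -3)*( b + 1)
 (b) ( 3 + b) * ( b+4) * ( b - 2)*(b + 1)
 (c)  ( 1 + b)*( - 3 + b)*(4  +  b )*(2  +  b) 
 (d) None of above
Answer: a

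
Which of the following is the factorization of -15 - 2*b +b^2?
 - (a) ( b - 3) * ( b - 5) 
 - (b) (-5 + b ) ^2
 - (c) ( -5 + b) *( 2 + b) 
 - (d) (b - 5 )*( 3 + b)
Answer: d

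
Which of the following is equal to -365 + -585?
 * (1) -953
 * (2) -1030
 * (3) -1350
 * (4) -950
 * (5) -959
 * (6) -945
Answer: 4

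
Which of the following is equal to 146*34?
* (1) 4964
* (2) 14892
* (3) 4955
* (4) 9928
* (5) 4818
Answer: 1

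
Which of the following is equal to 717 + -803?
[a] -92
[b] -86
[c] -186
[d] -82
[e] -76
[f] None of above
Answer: b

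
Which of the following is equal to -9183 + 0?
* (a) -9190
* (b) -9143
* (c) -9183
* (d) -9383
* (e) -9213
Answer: c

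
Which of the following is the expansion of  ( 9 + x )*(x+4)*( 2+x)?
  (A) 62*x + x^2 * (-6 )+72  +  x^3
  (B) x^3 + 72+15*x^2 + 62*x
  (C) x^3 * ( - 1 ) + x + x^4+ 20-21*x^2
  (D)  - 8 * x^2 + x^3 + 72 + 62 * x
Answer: B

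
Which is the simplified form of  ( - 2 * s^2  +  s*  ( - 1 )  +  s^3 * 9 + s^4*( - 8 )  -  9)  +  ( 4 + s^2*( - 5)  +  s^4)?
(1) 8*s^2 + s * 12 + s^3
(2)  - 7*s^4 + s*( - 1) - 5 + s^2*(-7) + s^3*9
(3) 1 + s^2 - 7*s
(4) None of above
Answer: 2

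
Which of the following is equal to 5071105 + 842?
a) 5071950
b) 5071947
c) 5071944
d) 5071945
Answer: b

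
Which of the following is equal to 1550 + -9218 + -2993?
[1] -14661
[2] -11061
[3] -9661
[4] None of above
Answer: 4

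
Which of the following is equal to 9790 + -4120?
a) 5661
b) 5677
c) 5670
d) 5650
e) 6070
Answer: c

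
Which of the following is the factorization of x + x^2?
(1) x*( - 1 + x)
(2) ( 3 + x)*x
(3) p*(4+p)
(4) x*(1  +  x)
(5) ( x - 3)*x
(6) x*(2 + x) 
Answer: 4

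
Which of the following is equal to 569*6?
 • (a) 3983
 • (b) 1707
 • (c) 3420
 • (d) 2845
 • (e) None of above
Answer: e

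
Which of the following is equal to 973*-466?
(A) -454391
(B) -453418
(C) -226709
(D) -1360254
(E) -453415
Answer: B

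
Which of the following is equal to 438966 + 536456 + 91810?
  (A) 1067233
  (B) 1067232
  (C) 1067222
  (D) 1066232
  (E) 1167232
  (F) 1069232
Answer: B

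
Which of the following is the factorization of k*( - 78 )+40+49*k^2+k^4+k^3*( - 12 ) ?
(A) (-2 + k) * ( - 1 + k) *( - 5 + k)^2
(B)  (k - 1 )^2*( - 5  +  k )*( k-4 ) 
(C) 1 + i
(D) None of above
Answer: D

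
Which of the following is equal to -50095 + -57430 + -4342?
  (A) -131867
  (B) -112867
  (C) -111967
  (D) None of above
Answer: D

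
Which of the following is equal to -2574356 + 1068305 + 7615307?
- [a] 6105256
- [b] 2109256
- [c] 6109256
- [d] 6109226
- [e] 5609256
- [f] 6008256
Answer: c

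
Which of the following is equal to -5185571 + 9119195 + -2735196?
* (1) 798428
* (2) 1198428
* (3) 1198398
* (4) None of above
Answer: 2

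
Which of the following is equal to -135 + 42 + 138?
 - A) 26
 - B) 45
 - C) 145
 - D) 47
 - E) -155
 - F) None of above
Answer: B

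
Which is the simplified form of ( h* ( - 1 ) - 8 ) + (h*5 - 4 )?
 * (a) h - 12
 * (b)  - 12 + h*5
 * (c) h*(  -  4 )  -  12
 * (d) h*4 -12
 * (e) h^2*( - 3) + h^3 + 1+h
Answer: d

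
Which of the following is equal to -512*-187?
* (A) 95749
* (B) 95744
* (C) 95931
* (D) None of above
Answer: B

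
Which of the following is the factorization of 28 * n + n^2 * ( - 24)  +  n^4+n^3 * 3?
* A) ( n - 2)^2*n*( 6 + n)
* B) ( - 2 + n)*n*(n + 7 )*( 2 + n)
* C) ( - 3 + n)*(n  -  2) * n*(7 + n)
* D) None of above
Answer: D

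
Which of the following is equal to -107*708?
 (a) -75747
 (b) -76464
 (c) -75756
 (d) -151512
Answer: c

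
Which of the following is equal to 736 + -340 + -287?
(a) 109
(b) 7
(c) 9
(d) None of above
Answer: a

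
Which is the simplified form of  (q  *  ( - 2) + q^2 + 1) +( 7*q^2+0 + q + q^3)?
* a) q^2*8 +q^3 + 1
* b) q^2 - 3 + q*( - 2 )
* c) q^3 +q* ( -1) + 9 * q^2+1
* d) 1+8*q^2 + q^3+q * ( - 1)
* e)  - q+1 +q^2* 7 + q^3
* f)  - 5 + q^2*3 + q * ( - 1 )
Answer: d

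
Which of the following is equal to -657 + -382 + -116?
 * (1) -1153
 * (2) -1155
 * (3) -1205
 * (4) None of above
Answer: 2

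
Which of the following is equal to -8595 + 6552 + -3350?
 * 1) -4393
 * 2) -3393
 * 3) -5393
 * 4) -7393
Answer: 3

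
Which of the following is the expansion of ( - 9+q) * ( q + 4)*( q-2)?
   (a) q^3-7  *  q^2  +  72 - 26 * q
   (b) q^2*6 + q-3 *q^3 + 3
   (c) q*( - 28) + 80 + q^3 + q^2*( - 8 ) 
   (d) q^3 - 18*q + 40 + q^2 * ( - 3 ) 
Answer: a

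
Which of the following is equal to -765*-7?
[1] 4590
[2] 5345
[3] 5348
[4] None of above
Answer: 4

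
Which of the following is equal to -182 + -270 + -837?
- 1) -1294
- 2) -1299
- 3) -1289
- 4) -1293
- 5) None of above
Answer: 3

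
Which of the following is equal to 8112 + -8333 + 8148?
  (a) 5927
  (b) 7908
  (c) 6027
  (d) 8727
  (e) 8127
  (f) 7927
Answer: f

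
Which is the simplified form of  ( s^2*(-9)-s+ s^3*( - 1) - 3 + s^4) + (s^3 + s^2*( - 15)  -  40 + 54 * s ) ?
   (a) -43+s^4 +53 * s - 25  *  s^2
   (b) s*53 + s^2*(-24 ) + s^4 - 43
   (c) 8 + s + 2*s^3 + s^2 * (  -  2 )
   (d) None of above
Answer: b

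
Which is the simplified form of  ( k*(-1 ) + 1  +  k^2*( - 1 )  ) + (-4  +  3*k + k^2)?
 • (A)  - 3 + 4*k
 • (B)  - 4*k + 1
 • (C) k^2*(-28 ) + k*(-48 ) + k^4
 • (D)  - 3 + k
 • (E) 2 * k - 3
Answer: E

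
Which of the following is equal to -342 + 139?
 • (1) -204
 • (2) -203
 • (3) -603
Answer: 2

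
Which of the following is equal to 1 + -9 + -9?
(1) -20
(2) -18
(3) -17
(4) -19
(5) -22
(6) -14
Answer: 3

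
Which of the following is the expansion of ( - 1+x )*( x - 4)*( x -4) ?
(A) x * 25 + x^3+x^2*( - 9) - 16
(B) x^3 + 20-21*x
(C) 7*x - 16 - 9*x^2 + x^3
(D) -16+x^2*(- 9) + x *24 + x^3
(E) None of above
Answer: D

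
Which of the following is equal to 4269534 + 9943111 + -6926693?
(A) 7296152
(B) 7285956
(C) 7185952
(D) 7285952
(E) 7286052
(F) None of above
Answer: D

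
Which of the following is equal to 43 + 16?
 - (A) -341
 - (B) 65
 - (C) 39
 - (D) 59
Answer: D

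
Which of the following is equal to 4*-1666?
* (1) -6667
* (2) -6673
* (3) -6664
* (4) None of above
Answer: 3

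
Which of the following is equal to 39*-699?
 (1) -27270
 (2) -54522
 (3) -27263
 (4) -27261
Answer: 4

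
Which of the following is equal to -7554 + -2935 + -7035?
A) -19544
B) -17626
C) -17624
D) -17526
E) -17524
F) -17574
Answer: E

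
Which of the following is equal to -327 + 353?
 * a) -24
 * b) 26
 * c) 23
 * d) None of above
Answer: b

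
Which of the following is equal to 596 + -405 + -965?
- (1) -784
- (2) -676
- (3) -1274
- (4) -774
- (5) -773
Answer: 4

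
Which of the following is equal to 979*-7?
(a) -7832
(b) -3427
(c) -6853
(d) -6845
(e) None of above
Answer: c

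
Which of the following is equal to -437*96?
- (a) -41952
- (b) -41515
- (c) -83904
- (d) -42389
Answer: a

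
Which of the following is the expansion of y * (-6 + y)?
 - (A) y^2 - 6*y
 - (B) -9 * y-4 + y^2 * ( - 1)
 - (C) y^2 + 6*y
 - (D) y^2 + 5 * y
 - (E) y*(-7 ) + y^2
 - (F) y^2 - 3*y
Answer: A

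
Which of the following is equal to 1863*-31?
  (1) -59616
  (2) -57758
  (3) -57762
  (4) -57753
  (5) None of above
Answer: 4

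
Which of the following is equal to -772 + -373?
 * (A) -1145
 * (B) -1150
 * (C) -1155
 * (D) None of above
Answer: A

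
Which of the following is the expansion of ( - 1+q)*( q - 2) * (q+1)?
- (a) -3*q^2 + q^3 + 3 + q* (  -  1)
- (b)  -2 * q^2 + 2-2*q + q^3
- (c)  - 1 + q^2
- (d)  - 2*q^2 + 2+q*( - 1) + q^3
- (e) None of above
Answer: d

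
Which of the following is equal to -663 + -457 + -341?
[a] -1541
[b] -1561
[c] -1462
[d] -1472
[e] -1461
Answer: e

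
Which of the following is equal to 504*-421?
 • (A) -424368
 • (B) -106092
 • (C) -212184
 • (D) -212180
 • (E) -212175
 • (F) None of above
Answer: C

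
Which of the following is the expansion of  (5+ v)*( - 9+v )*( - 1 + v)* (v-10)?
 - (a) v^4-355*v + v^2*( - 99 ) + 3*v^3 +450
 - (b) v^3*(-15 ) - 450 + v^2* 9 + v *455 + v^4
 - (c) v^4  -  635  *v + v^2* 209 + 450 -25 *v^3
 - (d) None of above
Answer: b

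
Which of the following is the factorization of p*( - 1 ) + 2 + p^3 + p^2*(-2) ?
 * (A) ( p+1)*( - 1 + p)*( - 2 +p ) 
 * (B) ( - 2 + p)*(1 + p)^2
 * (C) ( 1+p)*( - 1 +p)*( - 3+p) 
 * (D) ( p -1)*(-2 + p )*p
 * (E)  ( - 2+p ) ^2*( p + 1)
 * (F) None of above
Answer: A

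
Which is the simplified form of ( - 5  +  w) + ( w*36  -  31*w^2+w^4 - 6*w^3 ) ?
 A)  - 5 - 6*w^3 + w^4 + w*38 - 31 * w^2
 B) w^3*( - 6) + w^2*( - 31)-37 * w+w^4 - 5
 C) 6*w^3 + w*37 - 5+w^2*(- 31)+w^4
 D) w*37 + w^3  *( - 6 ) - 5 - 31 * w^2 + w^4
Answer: D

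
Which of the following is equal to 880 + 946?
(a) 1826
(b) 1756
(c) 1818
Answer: a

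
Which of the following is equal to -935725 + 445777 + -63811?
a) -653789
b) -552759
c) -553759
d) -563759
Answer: c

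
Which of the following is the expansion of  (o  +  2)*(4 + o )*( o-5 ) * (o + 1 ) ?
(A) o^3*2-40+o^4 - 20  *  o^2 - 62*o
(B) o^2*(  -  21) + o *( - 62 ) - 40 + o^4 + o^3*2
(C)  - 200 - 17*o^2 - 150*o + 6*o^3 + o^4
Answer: B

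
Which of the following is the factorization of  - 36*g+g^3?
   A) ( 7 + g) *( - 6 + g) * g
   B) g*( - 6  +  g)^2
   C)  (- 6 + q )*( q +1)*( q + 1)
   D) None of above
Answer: D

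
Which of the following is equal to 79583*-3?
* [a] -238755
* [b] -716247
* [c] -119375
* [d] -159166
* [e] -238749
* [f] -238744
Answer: e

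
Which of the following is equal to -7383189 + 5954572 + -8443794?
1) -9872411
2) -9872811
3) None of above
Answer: 1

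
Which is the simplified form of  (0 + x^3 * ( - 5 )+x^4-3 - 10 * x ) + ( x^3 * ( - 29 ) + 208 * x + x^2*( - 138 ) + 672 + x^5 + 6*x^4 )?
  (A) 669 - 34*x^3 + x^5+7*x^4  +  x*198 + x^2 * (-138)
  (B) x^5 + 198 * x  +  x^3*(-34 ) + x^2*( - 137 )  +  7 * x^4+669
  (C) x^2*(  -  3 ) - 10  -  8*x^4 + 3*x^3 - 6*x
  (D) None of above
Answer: A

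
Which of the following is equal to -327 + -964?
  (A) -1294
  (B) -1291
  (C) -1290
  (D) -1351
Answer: B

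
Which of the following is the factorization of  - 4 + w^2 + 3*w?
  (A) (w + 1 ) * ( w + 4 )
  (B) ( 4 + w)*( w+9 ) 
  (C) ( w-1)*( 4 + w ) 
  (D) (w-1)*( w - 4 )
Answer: C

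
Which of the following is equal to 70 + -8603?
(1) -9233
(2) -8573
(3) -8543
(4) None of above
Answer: 4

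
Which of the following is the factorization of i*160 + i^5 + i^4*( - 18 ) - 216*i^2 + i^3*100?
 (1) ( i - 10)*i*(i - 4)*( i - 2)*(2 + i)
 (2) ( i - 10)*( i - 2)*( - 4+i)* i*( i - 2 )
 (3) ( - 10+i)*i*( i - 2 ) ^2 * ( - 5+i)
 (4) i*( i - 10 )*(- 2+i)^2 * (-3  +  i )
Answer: 2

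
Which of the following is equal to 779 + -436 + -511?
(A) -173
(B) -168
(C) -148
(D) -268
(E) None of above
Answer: B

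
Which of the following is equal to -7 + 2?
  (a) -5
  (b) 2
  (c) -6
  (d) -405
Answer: a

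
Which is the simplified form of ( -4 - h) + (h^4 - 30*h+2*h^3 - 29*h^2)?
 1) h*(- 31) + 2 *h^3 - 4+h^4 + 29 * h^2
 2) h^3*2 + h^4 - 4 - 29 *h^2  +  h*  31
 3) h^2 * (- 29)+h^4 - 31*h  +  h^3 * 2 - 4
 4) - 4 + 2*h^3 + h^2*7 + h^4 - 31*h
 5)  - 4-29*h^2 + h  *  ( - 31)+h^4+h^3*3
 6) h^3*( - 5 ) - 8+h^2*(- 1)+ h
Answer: 3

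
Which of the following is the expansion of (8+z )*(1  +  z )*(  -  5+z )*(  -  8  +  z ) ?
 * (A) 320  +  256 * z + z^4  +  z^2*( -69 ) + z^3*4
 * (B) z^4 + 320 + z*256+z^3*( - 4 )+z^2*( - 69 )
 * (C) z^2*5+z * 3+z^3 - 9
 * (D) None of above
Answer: B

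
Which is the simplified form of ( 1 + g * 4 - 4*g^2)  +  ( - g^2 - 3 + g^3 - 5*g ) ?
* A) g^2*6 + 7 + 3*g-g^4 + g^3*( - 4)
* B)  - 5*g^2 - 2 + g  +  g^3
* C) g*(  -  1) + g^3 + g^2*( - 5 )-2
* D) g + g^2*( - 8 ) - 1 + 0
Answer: C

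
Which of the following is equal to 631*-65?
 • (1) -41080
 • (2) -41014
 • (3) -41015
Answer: 3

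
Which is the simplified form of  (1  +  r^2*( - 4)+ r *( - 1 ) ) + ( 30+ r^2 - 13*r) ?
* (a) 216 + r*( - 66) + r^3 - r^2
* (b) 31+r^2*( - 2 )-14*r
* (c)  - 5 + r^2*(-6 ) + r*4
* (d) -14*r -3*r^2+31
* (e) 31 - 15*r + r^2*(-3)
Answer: d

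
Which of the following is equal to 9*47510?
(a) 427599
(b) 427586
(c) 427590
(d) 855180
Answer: c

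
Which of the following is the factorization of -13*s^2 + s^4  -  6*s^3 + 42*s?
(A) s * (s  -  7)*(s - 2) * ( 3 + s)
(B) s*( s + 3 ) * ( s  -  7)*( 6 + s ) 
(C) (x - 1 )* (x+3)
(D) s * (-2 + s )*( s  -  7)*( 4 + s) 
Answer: A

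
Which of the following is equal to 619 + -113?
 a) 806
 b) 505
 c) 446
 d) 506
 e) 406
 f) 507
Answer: d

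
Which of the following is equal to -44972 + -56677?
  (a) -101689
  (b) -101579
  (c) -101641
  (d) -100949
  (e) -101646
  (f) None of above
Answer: f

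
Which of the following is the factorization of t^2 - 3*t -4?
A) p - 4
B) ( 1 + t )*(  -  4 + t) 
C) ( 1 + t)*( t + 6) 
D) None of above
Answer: B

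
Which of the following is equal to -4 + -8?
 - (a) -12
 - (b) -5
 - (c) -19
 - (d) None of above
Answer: a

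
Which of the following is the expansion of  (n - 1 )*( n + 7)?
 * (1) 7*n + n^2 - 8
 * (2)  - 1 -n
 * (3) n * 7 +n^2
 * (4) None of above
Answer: 4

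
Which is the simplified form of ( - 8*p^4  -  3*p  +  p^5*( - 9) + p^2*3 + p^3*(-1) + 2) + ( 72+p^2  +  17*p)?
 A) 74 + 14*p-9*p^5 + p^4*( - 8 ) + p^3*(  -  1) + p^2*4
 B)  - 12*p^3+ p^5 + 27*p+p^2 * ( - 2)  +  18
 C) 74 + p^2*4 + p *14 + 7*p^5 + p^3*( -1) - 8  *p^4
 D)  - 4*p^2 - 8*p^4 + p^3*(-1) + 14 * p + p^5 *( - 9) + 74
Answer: A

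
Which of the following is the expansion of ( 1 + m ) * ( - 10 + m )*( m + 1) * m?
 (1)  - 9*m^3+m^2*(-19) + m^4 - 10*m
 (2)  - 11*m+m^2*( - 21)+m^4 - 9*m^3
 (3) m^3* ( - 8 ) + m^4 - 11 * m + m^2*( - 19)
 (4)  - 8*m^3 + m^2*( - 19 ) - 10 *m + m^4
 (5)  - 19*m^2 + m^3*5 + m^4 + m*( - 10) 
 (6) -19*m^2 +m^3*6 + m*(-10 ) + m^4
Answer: 4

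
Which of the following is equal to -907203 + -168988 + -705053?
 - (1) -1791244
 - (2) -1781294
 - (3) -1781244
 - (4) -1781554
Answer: 3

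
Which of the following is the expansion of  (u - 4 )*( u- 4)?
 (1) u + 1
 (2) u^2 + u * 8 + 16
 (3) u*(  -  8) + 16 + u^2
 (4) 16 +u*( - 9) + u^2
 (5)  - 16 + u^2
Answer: 3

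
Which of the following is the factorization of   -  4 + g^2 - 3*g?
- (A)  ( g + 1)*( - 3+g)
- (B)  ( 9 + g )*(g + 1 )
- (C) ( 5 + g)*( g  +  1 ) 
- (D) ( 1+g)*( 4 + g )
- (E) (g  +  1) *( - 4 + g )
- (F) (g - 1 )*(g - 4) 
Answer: E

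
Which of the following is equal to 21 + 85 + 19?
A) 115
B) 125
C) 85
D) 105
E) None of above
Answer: B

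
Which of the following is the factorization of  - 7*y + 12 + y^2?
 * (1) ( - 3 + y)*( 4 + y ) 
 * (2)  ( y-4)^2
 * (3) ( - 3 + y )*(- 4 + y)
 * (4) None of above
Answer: 3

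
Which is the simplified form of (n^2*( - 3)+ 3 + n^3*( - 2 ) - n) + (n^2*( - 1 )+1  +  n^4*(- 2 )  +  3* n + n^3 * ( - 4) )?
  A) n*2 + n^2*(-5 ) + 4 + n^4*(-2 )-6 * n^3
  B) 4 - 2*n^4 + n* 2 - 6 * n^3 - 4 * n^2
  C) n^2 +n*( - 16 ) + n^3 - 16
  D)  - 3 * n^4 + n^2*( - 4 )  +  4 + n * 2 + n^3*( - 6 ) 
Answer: B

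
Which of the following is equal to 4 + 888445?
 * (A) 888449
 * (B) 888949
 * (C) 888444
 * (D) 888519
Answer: A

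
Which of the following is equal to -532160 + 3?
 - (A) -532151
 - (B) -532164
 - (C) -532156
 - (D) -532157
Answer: D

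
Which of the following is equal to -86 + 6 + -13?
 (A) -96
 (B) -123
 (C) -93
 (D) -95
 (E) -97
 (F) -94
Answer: C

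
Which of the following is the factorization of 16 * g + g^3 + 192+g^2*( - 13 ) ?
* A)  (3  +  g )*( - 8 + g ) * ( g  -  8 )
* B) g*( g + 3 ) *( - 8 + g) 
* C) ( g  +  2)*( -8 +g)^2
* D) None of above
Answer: A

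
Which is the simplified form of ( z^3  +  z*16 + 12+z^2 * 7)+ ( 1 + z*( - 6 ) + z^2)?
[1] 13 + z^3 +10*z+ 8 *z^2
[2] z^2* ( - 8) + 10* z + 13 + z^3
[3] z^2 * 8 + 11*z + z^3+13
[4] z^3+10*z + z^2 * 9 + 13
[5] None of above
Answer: 1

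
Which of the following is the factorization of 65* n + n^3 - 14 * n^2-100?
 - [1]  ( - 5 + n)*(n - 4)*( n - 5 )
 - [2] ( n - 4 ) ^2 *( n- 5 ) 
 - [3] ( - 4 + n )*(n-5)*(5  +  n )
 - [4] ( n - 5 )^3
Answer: 1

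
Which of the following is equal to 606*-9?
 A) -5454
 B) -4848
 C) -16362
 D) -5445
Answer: A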